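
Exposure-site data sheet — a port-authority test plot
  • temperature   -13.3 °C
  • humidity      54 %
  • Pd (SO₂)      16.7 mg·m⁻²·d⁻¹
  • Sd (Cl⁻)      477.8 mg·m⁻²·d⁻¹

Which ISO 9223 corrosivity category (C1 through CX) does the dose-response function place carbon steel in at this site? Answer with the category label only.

carbon steel: temperature factor f = +0.150·(-23.3) = -3.4950
  sulphur-dioxide contribution → 0.6839 μm/a
  chloride contribution → 16.32 μm/a
  ⇒ r_corr(carbon steel) = 17 μm/a
17 μm/a falls in (1.3, 25] for carbon steel → category C2

C2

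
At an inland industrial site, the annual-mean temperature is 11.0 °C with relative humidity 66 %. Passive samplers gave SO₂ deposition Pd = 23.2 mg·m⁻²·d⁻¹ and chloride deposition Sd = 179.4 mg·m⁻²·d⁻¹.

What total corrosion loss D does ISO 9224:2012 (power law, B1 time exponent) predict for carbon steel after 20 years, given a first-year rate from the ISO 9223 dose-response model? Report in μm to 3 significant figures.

D(20) = 322 μm

carbon steel: temperature factor f = -0.054·(1.0) = -0.0540
  Pd branch = 1.77·Pd^0.52·e^(0.02·RH+f) = 32.2 μm/a
  Cl⁻ term: 0.102·179.4^0.62·exp(0.033·66+0.04·11.0) = 34.91
  r_corr = 32.2 + 34.91 = 67.11 μm/a
Long-term exponent b (ISO 9224 Table 2, B1) = 0.523
  D(20) = 67.11 × 20^0.523 = 67.11 × 4.791 = 321.5 μm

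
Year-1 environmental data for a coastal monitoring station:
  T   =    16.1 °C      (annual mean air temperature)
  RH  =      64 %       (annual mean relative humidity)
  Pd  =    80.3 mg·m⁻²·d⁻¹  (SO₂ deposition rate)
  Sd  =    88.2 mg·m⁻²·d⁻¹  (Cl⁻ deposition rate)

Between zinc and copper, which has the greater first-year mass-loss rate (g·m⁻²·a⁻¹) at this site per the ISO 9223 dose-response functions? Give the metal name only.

zinc

zinc: T>10 °C ⇒ hinge -0.071·(16.1−10) = -0.4331
  SO₂ term: 0.0129·80.3^0.44·exp(0.046·64-0.4331) = 1.094
  Cl⁻ term: 0.0175·88.2^0.57·exp(0.008·64+0.085·16.1) = 1.475
  sum: 1.094 + 1.475 → r_corr = 2.569 μm/a
  mass loss = 2.569 μm/a × 7.14 g/cm³ = 18.34 g·m⁻²·a⁻¹
copper: f(T) = -0.080·(T−10) [T>10 °C] = -0.4880
  Pd branch = 0.0053·Pd^0.26·e^(0.059·RH+f) = 0.4441 μm/a
  Sd branch = 0.01025·Sd^0.27·e^(0.036·RH+0.049·T) = 0.7572 μm/a
  r_corr = 0.4441 + 0.7572 = 1.201 μm/a
  mass loss = 1.201 μm/a × 8.96 g/cm³ = 10.76 g·m⁻²·a⁻¹
Ordering by g·m⁻²·a⁻¹: zinc (18.3) > copper (10.8)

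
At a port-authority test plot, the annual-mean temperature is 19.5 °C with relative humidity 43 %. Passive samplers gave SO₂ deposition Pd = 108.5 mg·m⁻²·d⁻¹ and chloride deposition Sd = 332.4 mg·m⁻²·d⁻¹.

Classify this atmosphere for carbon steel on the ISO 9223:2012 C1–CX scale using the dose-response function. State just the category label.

carbon steel: T>10 °C ⇒ hinge -0.054·(19.5−10) = -0.5130
  Pd branch = 1.77·Pd^0.52·e^(0.02·RH+f) = 28.65 μm/a
  Sd branch = 0.102·Sd^0.62·e^(0.033·RH+0.04·T) = 33.65 μm/a
  r_corr = 28.65 + 33.65 = 62.3 μm/a
ISO 9223 Table 2 (carbon steel): 50 < 62.3 ≤ 80 μm/a ⇒ C4

C4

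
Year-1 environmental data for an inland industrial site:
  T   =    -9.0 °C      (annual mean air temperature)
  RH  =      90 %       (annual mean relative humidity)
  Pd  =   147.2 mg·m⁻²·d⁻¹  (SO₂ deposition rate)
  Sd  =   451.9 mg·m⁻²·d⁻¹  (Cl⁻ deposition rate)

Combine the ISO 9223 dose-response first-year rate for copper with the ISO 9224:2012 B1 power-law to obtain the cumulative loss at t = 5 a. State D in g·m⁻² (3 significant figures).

D(5) = 32.4 g·m⁻²

copper: T≤10 °C ⇒ hinge +0.126·(-9.0−10) = -2.3940
  sulphur-dioxide contribution → 0.3584 μm/a
  chloride contribution → 0.8774 μm/a
  total first-year rate 1.236 μm/a
Long-term exponent b (ISO 9224 Table 2, B1) = 0.667
  D(5) = 1.236 × 5^0.667 = 1.236 × 2.926 = 3.615 μm
  Mass loss = 3.615 μm × 8.96 g/cm³ = 32.39 g·m⁻²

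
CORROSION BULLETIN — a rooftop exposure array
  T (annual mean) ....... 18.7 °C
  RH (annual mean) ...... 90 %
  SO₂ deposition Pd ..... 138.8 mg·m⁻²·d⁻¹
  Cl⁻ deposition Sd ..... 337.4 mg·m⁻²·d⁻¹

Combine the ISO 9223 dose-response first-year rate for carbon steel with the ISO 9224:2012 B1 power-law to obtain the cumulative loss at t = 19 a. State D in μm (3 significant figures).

D(19) = 1.13e+03 μm

carbon steel: T>10 °C ⇒ hinge -0.054·(18.7−10) = -0.4698
  sulphur-dioxide contribution → 87.04 μm/a
  chloride contribution → 155.2 μm/a
  ⇒ r_corr(carbon steel) = 242.2 μm/a
Power-law: D(19) = r_corr · 19^0.523
  D(19) = 242.2 × 19^0.523 = 242.2 × 4.664 = 1130 μm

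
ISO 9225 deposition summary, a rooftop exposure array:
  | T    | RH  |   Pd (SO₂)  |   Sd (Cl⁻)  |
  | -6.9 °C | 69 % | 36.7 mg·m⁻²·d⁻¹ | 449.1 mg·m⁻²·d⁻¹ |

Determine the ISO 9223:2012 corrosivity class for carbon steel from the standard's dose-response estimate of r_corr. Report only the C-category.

C3

carbon steel: T≤10 °C ⇒ hinge +0.150·(-6.9−10) = -2.5350
  Pd branch = 1.77·Pd^0.52·e^(0.02·RH+f) = 3.631 μm/a
  Cl⁻ term: 0.102·449.1^0.62·exp(0.033·69+0.04·-6.9) = 33.27
  sum: 3.631 + 33.27 → r_corr = 36.9 μm/a
36.9 μm/a falls in (25, 50] for carbon steel → category C3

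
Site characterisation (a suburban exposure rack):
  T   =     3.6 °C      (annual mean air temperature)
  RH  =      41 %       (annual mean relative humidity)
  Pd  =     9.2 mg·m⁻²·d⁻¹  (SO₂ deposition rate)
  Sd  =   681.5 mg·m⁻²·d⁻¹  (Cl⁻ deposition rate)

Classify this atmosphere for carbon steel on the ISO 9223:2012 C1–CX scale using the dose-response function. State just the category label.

C3

carbon steel: temperature factor f = +0.150·(-6.4) = -0.9600
  SO₂ term: 1.77·9.2^0.52·exp(0.02·41-0.9600) = 4.879
  Cl⁻ term: 0.102·681.5^0.62·exp(0.033·41+0.04·3.6) = 26.03
  sum: 4.879 + 26.03 → r_corr = 30.91 μm/a
ISO 9223 Table 2 (carbon steel): 25 < 30.9 ≤ 50 μm/a ⇒ C3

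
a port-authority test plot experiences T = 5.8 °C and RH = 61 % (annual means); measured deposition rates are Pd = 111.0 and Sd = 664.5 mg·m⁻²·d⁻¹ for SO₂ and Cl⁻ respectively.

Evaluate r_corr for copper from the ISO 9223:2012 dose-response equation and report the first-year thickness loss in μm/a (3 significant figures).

r_corr = 1.10 μm/a

copper: T≤10 °C ⇒ hinge +0.126·(5.8−10) = -0.5292
  Pd branch = 0.0053·Pd^0.26·e^(0.059·RH+f) = 0.3884 μm/a
  Sd branch = 0.01025·Sd^0.27·e^(0.036·RH+0.049·T) = 0.7078 μm/a
  sum: 0.3884 + 0.7078 → r_corr = 1.096 μm/a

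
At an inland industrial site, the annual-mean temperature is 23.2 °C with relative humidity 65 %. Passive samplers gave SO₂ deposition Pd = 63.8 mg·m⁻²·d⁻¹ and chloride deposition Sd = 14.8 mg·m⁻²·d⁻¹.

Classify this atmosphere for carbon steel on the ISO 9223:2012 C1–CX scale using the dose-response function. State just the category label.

carbon steel: T>10 °C ⇒ hinge -0.054·(23.2−10) = -0.7128
  Pd branch = 1.77·Pd^0.52·e^(0.02·RH+f) = 27.64 μm/a
  Cl⁻ term: 0.102·14.8^0.62·exp(0.033·65+0.04·23.2) = 11.72
  r_corr = 27.64 + 11.72 = 39.35 μm/a
39.4 μm/a falls in (25, 50] for carbon steel → category C3

C3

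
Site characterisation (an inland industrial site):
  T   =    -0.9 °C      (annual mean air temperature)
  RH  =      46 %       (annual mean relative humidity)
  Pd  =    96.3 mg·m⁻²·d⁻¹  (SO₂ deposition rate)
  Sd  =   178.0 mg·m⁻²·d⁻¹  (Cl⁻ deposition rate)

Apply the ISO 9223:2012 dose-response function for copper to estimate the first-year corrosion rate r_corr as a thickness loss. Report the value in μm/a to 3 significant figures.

copper: temperature factor f = +0.126·(-10.9) = -1.3734
  sulphur-dioxide contribution → 0.06641 μm/a
  chloride contribution → 0.2082 μm/a
  ⇒ r_corr(copper) = 0.2746 μm/a

r_corr = 0.275 μm/a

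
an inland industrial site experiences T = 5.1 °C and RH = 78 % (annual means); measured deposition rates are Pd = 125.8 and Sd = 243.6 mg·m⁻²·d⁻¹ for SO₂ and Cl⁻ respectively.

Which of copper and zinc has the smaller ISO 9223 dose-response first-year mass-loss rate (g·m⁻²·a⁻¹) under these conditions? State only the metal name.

copper

copper: T≤10 °C ⇒ hinge +0.126·(5.1−10) = -0.6174
  Pd branch = 0.0053·Pd^0.26·e^(0.059·RH+f) = 1.002 μm/a
  Cl⁻ term: 0.01025·243.6^0.27·exp(0.036·78+0.049·5.1) = 0.962
  sum: 1.002 + 0.962 → r_corr = 1.964 μm/a
  mass loss = 1.964 μm/a × 8.96 g/cm³ = 17.59 g·m⁻²·a⁻¹
zinc: temperature factor f = +0.038·(-4.9) = -0.1862
  Pd branch = 0.0129·Pd^0.44·e^(0.046·RH+f) = 3.25 μm/a
  Sd branch = 0.0175·Sd^0.57·e^(0.008·RH+0.085·T) = 1.155 μm/a
  sum: 3.25 + 1.155 → r_corr = 4.405 μm/a
  mass loss = 4.405 μm/a × 7.14 g/cm³ = 31.45 g·m⁻²·a⁻¹
Ordering by g·m⁻²·a⁻¹: zinc (31.5) > copper (17.6)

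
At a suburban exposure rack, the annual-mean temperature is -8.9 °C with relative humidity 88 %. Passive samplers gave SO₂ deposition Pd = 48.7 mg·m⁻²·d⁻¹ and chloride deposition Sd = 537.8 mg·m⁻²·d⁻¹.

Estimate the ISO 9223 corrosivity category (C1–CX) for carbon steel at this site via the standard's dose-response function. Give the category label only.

C4

carbon steel: temperature factor f = +0.150·(-18.9) = -2.8350
  Pd branch = 1.77·Pd^0.52·e^(0.02·RH+f) = 4.556 μm/a
  Sd branch = 0.102·Sd^0.62·e^(0.033·RH+0.04·T) = 64.29 μm/a
  r_corr = 4.556 + 64.29 = 68.85 μm/a
68.8 μm/a falls in (50, 80] for carbon steel → category C4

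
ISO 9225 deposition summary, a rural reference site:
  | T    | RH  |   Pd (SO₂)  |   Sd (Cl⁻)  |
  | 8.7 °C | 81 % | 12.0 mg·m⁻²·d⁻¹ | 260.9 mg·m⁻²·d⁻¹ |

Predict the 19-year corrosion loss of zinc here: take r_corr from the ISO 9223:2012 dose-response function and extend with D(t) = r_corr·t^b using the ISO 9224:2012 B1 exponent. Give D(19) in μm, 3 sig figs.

zinc: temperature factor f = +0.038·(-1.3) = -0.0494
  sulphur-dioxide contribution → 1.521 μm/a
  chloride contribution → 1.671 μm/a
  total first-year rate 3.192 μm/a
Power-law: D(19) = r_corr · 19^0.813
  D(19) = 3.192 × 19^0.813 = 3.192 × 10.96 = 34.97 μm

D(19) = 35.0 μm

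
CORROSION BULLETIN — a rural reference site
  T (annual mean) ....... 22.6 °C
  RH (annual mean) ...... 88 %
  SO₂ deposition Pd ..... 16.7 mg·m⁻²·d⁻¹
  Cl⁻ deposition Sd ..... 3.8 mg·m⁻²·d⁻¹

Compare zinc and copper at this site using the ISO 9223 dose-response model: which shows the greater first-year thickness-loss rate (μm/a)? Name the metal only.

copper

zinc: T>10 °C ⇒ hinge -0.071·(22.6−10) = -0.8946
  SO₂ term: 0.0129·16.7^0.44·exp(0.046·88-0.8946) = 1.043
  Cl⁻ term: 0.0175·3.8^0.57·exp(0.008·88+0.085·22.6) = 0.5171
  r_corr = 1.043 + 0.5171 = 1.56 μm/a
copper: T>10 °C ⇒ hinge -0.080·(22.6−10) = -1.0080
  SO₂ term: 0.0053·16.7^0.26·exp(0.059·88-1.0080) = 0.7232
  Cl⁻ term: 0.01025·3.8^0.27·exp(0.036·88+0.049·22.6) = 1.057
  r_corr = 0.7232 + 1.057 = 1.78 μm/a
Ordering by μm/a: copper (1.78) > zinc (1.56)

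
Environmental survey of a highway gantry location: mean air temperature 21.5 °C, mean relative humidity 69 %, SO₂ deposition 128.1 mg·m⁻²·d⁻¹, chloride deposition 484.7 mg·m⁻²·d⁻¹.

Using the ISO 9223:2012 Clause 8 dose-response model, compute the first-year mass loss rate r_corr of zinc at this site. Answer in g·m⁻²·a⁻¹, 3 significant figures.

r_corr = 54.0 g·m⁻²·a⁻¹

zinc: f(T) = -0.071·(T−10) [T>10 °C] = -0.8165
  sulphur-dioxide contribution → 1.153 μm/a
  chloride contribution → 6.414 μm/a
  total first-year rate 7.567 μm/a
Convert to mass loss: 7.567 μm/a × 7.14 g/cm³ = 54.03 g·m⁻²·a⁻¹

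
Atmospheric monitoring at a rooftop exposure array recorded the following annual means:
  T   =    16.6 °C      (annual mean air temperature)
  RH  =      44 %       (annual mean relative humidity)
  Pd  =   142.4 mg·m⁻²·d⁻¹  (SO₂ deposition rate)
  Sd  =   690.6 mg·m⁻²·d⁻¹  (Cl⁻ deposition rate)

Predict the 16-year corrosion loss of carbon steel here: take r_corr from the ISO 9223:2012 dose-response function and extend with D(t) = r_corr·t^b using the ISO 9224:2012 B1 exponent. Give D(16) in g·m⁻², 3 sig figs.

D(16) = 2.95e+03 g·m⁻²

carbon steel: T>10 °C ⇒ hinge -0.054·(16.6−10) = -0.3564
  sulphur-dioxide contribution → 39.37 μm/a
  chloride contribution → 48.74 μm/a
  ⇒ r_corr(carbon steel) = 88.11 μm/a
Power-law: D(16) = r_corr · 16^0.523
  D(16) = 88.11 × 16^0.523 = 88.11 × 4.263 = 375.7 μm
  Mass loss = 375.7 μm × 7.85 g/cm³ = 2949 g·m⁻²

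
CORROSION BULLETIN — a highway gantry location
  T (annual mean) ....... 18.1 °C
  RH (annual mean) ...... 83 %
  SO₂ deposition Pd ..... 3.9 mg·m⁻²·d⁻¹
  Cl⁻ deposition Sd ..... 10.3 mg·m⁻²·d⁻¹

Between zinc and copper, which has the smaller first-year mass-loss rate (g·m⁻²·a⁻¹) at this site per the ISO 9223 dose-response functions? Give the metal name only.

zinc

zinc: T>10 °C ⇒ hinge -0.071·(18.1−10) = -0.5751
  sulphur-dioxide contribution → 0.6012 μm/a
  chloride contribution → 0.5983 μm/a
  ⇒ r_corr(zinc) = 1.199 μm/a
  mass loss = 1.199 μm/a × 7.14 g/cm³ = 8.564 g·m⁻²·a⁻¹
copper: T>10 °C ⇒ hinge -0.080·(18.1−10) = -0.6480
  sulphur-dioxide contribution → 0.5288 μm/a
  chloride contribution → 0.9269 μm/a
  ⇒ r_corr(copper) = 1.456 μm/a
  mass loss = 1.456 μm/a × 8.96 g/cm³ = 13.04 g·m⁻²·a⁻¹
Ordering by g·m⁻²·a⁻¹: copper (13) > zinc (8.56)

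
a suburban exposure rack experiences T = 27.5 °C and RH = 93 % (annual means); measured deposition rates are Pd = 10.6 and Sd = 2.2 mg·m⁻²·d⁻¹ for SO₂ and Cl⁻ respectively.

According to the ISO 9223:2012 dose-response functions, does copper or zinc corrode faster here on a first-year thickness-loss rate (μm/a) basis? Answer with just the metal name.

copper

copper: T>10 °C ⇒ hinge -0.080·(27.5−10) = -1.4000
  sulphur-dioxide contribution → 0.5832 μm/a
  chloride contribution → 1.388 μm/a
  ⇒ r_corr(copper) = 1.971 μm/a
zinc: f(T) = -0.071·(T−10) [T>10 °C] = -1.2425
  sulphur-dioxide contribution → 0.7586 μm/a
  chloride contribution → 0.5977 μm/a
  total first-year rate 1.356 μm/a
Ordering by μm/a: copper (1.97) > zinc (1.36)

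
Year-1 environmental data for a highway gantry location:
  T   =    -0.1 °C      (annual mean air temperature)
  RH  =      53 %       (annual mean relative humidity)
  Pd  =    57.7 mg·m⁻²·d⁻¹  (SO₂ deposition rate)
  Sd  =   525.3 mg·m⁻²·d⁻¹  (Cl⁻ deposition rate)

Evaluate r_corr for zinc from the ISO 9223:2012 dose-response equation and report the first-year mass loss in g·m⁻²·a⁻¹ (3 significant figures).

r_corr = 11.0 g·m⁻²·a⁻¹

zinc: T≤10 °C ⇒ hinge +0.038·(-0.1−10) = -0.3838
  sulphur-dioxide contribution → 0.5993 μm/a
  chloride contribution → 0.9421 μm/a
  total first-year rate 1.541 μm/a
Convert to mass loss: 1.541 μm/a × 7.14 g/cm³ = 11.01 g·m⁻²·a⁻¹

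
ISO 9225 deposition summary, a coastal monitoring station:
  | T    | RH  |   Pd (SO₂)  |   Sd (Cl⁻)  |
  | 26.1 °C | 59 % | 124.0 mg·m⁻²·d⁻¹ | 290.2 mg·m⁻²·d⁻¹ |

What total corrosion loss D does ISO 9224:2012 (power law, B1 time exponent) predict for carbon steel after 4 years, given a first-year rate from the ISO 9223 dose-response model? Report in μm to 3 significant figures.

carbon steel: temperature factor f = -0.054·(16.1) = -0.8694
  sulphur-dioxide contribution → 29.61 μm/a
  chloride contribution → 68.3 μm/a
  ⇒ r_corr(carbon steel) = 97.91 μm/a
Long-term exponent b (ISO 9224 Table 2, B1) = 0.523
  D(4) = 97.91 × 4^0.523 = 97.91 × 2.065 = 202.2 μm

D(4) = 202 μm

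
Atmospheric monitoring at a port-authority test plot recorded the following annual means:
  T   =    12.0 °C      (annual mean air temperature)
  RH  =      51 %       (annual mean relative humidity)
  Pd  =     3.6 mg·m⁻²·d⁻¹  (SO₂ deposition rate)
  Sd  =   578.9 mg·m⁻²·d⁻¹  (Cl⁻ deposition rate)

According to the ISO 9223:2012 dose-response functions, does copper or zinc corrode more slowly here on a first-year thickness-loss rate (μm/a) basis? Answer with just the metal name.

copper: T>10 °C ⇒ hinge -0.080·(12.0−10) = -0.1600
  Pd branch = 0.0053·Pd^0.26·e^(0.059·RH+f) = 0.1277 μm/a
  Sd branch = 0.01025·Sd^0.27·e^(0.036·RH+0.049·T) = 0.6447 μm/a
  r_corr = 0.1277 + 0.6447 = 0.7724 μm/a
zinc: f(T) = -0.071·(T−10) [T>10 °C] = -0.1420
  SO₂ term: 0.0129·3.6^0.44·exp(0.046·51-0.1420) = 0.2054
  Sd branch = 0.0175·Sd^0.57·e^(0.008·RH+0.085·T) = 2.741 μm/a
  sum: 0.2054 + 2.741 → r_corr = 2.946 μm/a
Ordering by μm/a: zinc (2.95) > copper (0.772)

copper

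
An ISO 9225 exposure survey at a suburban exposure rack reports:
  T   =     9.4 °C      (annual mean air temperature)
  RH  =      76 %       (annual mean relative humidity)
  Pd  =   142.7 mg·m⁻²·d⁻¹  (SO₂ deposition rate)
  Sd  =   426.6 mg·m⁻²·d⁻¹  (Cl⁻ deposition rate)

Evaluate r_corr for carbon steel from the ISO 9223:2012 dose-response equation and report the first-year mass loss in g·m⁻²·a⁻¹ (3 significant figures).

carbon steel: temperature factor f = +0.150·(-0.6) = -0.0900
  sulphur-dioxide contribution → 97.57 μm/a
  chloride contribution → 77.93 μm/a
  total first-year rate 175.5 μm/a
Convert to mass loss: 175.5 μm/a × 7.85 g/cm³ = 1378 g·m⁻²·a⁻¹

r_corr = 1.38e+03 g·m⁻²·a⁻¹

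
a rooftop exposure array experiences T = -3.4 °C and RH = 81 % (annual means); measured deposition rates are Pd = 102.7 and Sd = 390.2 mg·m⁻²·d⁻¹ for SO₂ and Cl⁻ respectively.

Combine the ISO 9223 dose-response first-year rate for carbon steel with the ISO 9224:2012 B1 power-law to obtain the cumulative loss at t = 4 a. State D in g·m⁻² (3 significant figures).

D(4) = 1.06e+03 g·m⁻²

carbon steel: temperature factor f = +0.150·(-13.4) = -2.0100
  sulphur-dioxide contribution → 13.32 μm/a
  chloride contribution → 52.12 μm/a
  ⇒ r_corr(carbon steel) = 65.44 μm/a
Long-term exponent b (ISO 9224 Table 2, B1) = 0.523
  D(4) = 65.44 × 4^0.523 = 65.44 × 2.065 = 135.1 μm
  Mass loss = 135.1 μm × 7.85 g/cm³ = 1061 g·m⁻²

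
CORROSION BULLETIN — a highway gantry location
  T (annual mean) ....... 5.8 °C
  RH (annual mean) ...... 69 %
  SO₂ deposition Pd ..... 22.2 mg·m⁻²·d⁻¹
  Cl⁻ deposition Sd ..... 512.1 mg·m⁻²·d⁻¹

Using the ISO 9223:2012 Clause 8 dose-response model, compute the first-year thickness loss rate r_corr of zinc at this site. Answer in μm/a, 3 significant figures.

zinc: T≤10 °C ⇒ hinge +0.038·(5.8−10) = -0.1596
  SO₂ term: 0.0129·22.2^0.44·exp(0.046·69-0.1596) = 1.028
  Sd branch = 0.0175·Sd^0.57·e^(0.008·RH+0.085·T) = 1.743 μm/a
  r_corr = 1.028 + 1.743 = 2.771 μm/a

r_corr = 2.77 μm/a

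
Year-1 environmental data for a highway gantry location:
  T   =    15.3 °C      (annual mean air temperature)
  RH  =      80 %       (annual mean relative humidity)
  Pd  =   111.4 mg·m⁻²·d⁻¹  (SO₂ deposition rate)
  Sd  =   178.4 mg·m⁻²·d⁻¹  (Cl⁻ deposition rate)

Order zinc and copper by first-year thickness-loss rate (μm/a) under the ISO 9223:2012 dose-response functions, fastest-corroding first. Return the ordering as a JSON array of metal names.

zinc: temperature factor f = -0.071·(5.3) = -0.3763
  sulphur-dioxide contribution → 2.793 μm/a
  chloride contribution → 2.339 μm/a
  ⇒ r_corr(zinc) = 5.132 μm/a
copper: temperature factor f = -0.080·(5.3) = -0.4240
  sulphur-dioxide contribution → 1.325 μm/a
  chloride contribution → 1.567 μm/a
  total first-year rate 2.892 μm/a
Ordering by μm/a: zinc (5.13) > copper (2.89)

["zinc", "copper"]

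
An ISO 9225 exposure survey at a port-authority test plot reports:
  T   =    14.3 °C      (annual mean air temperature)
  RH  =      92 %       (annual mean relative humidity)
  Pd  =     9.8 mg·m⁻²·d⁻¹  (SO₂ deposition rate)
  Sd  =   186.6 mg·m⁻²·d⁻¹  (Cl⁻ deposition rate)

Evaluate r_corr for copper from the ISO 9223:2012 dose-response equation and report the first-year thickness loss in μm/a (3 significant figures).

r_corr = 3.87 μm/a

copper: temperature factor f = -0.080·(4.3) = -0.3440
  Pd branch = 0.0053·Pd^0.26·e^(0.059·RH+f) = 1.549 μm/a
  Sd branch = 0.01025·Sd^0.27·e^(0.036·RH+0.049·T) = 2.326 μm/a
  sum: 1.549 + 2.326 → r_corr = 3.874 μm/a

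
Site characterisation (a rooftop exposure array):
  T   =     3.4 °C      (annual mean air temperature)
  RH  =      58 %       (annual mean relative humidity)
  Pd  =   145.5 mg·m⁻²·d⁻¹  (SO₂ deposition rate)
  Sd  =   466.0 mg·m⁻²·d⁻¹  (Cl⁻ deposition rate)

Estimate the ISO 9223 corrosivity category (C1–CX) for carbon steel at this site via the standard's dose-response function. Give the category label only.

carbon steel: temperature factor f = +0.150·(-6.6) = -0.9900
  SO₂ term: 1.77·145.5^0.52·exp(0.02·58-0.9900) = 27.96
  Sd branch = 0.102·Sd^0.62·e^(0.033·RH+0.04·T) = 35.75 μm/a
  sum: 27.96 + 35.75 → r_corr = 63.71 μm/a
ISO 9223 Table 2 (carbon steel): 50 < 63.7 ≤ 80 μm/a ⇒ C4

C4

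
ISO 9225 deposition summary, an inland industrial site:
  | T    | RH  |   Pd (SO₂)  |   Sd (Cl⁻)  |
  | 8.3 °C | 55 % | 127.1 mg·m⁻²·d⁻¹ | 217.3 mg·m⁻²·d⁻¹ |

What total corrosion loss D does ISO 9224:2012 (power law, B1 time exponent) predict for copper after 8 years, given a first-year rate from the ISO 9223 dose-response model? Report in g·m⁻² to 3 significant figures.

D(8) = 31.0 g·m⁻²

copper: f(T) = +0.126·(T−10) [T≤10 °C] = -0.2142
  SO₂ term: 0.0053·127.1^0.26·exp(0.059·55-0.2142) = 0.3869
  Sd branch = 0.01025·Sd^0.27·e^(0.036·RH+0.049·T) = 0.4767 μm/a
  sum: 0.3869 + 0.4767 → r_corr = 0.8636 μm/a
ISO 9224: D(t) = r_corr · t^b with b = 0.667 (copper, B1)
  D(8) = 0.8636 × 8^0.667 = 0.8636 × 4.003 = 3.457 μm
  Mass loss = 3.457 μm × 8.96 g/cm³ = 30.97 g·m⁻²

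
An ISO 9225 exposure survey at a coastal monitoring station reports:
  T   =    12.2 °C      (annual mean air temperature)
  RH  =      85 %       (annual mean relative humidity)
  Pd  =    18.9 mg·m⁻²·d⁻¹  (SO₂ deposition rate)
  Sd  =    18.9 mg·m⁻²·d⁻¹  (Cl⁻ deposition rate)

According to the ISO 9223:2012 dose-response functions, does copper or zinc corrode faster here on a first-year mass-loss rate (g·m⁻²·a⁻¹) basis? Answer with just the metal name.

copper: f(T) = -0.080·(T−10) [T>10 °C] = -0.1760
  sulphur-dioxide contribution → 1.438 μm/a
  chloride contribution → 0.8789 μm/a
  ⇒ r_corr(copper) = 2.317 μm/a
  mass loss = 2.317 μm/a × 8.96 g/cm³ = 20.76 g·m⁻²·a⁻¹
zinc: temperature factor f = -0.071·(2.2) = -0.1562
  sulphur-dioxide contribution → 2.007 μm/a
  chloride contribution → 0.5204 μm/a
  total first-year rate 2.527 μm/a
  mass loss = 2.527 μm/a × 7.14 g/cm³ = 18.04 g·m⁻²·a⁻¹
Ordering by g·m⁻²·a⁻¹: copper (20.8) > zinc (18)

copper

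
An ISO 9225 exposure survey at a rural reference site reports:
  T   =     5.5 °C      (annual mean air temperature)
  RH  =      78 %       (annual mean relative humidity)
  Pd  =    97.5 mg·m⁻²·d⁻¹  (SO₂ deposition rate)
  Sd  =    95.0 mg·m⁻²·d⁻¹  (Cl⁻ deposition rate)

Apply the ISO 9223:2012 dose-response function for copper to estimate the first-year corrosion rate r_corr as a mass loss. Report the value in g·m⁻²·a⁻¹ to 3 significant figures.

r_corr = 15.6 g·m⁻²·a⁻¹

copper: temperature factor f = +0.126·(-4.5) = -0.5670
  Pd branch = 0.0053·Pd^0.26·e^(0.059·RH+f) = 0.9858 μm/a
  Sd branch = 0.01025·Sd^0.27·e^(0.036·RH+0.049·T) = 0.7608 μm/a
  r_corr = 0.9858 + 0.7608 = 1.747 μm/a
Convert to mass loss: 1.747 μm/a × 8.96 g/cm³ = 15.65 g·m⁻²·a⁻¹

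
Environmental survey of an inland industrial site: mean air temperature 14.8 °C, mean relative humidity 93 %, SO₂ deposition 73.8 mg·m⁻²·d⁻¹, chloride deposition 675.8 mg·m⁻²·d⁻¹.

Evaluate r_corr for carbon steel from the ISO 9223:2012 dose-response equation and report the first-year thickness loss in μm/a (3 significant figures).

carbon steel: temperature factor f = -0.054·(4.8) = -0.2592
  Pd branch = 1.77·Pd^0.52·e^(0.02·RH+f) = 82.15 μm/a
  Sd branch = 0.102·Sd^0.62·e^(0.033·RH+0.04·T) = 225.4 μm/a
  sum: 82.15 + 225.4 → r_corr = 307.6 μm/a

r_corr = 308 μm/a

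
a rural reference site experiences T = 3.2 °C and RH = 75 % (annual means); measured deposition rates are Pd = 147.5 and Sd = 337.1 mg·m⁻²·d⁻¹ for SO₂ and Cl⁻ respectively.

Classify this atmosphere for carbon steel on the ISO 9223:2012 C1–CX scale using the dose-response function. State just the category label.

C5

carbon steel: T≤10 °C ⇒ hinge +0.150·(3.2−10) = -1.0200
  sulphur-dioxide contribution → 38.39 μm/a
  chloride contribution → 50.85 μm/a
  ⇒ r_corr(carbon steel) = 89.24 μm/a
89.2 μm/a falls in (80, 200] for carbon steel → category C5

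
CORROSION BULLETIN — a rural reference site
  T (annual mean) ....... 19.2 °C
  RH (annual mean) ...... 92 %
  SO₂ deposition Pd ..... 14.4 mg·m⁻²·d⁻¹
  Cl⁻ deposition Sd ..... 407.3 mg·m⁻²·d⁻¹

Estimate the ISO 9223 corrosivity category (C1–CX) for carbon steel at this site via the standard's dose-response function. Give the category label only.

carbon steel: f(T) = -0.054·(T−10) [T>10 °C] = -0.4968
  Pd branch = 1.77·Pd^0.52·e^(0.02·RH+f) = 27.14 μm/a
  Sd branch = 0.102·Sd^0.62·e^(0.033·RH+0.04·T) = 190 μm/a
  r_corr = 27.14 + 190 = 217.2 μm/a
ISO 9223 Table 2 (carbon steel): 200 < 217 ≤ 700 μm/a ⇒ CX

CX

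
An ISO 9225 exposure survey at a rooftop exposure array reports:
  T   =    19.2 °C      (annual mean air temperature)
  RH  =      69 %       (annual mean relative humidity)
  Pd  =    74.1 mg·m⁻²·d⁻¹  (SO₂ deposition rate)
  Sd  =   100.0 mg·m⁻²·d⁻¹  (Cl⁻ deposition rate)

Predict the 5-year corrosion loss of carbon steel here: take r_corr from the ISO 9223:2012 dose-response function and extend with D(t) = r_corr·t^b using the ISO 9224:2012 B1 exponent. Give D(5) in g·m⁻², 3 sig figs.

carbon steel: f(T) = -0.054·(T−10) [T>10 °C] = -0.4968
  Pd branch = 1.77·Pd^0.52·e^(0.02·RH+f) = 40.16 μm/a
  Cl⁻ term: 0.102·100.0^0.62·exp(0.033·69+0.04·19.2) = 37.24
  sum: 40.16 + 37.24 → r_corr = 77.41 μm/a
Long-term exponent b (ISO 9224 Table 2, B1) = 0.523
  D(5) = 77.41 × 5^0.523 = 77.41 × 2.32 = 179.6 μm
  Mass loss = 179.6 μm × 7.85 g/cm³ = 1410 g·m⁻²

D(5) = 1.41e+03 g·m⁻²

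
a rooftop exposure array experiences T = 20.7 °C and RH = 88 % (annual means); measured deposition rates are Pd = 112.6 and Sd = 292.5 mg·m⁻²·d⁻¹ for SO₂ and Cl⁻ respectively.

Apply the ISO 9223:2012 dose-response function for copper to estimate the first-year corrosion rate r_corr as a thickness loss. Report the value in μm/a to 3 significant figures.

copper: T>10 °C ⇒ hinge -0.080·(20.7−10) = -0.8560
  Pd branch = 0.0053·Pd^0.26·e^(0.059·RH+f) = 1.383 μm/a
  Cl⁻ term: 0.01025·292.5^0.27·exp(0.036·88+0.049·20.7) = 3.111
  sum: 1.383 + 3.111 → r_corr = 4.494 μm/a

r_corr = 4.49 μm/a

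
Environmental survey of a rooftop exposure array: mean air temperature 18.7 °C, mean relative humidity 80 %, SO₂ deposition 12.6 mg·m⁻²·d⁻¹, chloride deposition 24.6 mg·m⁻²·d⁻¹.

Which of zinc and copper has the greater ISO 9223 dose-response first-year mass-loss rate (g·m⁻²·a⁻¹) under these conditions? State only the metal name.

zinc: temperature factor f = -0.071·(8.7) = -0.6177
  sulphur-dioxide contribution → 0.8408 μm/a
  chloride contribution → 1.01 μm/a
  total first-year rate 1.85 μm/a
  mass loss = 1.85 μm/a × 7.14 g/cm³ = 13.21 g·m⁻²·a⁻¹
copper: temperature factor f = -0.080·(8.7) = -0.6960
  sulphur-dioxide contribution → 0.5728 μm/a
  chloride contribution → 1.084 μm/a
  total first-year rate 1.657 μm/a
  mass loss = 1.657 μm/a × 8.96 g/cm³ = 14.84 g·m⁻²·a⁻¹
Ordering by g·m⁻²·a⁻¹: copper (14.8) > zinc (13.2)

copper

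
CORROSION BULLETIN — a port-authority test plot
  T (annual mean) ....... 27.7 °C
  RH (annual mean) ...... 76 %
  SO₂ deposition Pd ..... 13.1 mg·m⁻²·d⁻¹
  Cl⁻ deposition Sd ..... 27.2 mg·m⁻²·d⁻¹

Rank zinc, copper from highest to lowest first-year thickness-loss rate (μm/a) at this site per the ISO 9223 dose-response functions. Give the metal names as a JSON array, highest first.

zinc: T>10 °C ⇒ hinge -0.071·(27.7−10) = -1.2567
  sulphur-dioxide contribution → 0.3756 μm/a
  chloride contribution → 2.225 μm/a
  total first-year rate 2.601 μm/a
copper: temperature factor f = -0.080·(17.7) = -1.4160
  sulphur-dioxide contribution → 0.2224 μm/a
  chloride contribution → 1.499 μm/a
  ⇒ r_corr(copper) = 1.721 μm/a
Ordering by μm/a: zinc (2.6) > copper (1.72)

["zinc", "copper"]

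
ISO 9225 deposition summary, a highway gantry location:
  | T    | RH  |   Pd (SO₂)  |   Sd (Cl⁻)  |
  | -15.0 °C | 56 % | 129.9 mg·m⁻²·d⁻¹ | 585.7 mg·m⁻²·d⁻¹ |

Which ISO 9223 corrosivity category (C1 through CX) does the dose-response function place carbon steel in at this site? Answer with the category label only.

C2

carbon steel: f(T) = +0.150·(T−10) [T≤10 °C] = -3.7500
  SO₂ term: 1.77·129.9^0.52·exp(0.02·56-3.7500) = 1.603
  Cl⁻ term: 0.102·585.7^0.62·exp(0.033·56+0.04·-15.0) = 18.47
  sum: 1.603 + 18.47 → r_corr = 20.08 μm/a
Category bounds: 1.3…25 μm/a bracket r_corr ⇒ C2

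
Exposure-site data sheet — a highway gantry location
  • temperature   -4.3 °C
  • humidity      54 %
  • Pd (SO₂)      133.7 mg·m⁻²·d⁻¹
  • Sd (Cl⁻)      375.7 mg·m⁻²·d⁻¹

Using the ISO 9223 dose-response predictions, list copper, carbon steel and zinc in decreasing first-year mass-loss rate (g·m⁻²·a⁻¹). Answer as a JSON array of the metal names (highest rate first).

["carbon steel", "zinc", "copper"]

copper: T≤10 °C ⇒ hinge +0.126·(-4.3−10) = -1.8018
  sulphur-dioxide contribution → 0.07555 μm/a
  chloride contribution → 0.2875 μm/a
  ⇒ r_corr(copper) = 0.3631 μm/a
  mass loss = 0.3631 μm/a × 8.96 g/cm³ = 3.253 g·m⁻²·a⁻¹
carbon steel: temperature factor f = +0.150·(-14.3) = -2.1450
  sulphur-dioxide contribution → 7.781 μm/a
  chloride contribution → 20.15 μm/a
  ⇒ r_corr(carbon steel) = 27.93 μm/a
  mass loss = 27.93 μm/a × 7.85 g/cm³ = 219.2 g·m⁻²·a⁻¹
zinc: temperature factor f = +0.038·(-14.3) = -0.5434
  sulphur-dioxide contribution → 0.7742 μm/a
  chloride contribution → 0.549 μm/a
  ⇒ r_corr(zinc) = 1.323 μm/a
  mass loss = 1.323 μm/a × 7.14 g/cm³ = 9.448 g·m⁻²·a⁻¹
Ordering by g·m⁻²·a⁻¹: carbon steel (219) > zinc (9.45) > copper (3.25)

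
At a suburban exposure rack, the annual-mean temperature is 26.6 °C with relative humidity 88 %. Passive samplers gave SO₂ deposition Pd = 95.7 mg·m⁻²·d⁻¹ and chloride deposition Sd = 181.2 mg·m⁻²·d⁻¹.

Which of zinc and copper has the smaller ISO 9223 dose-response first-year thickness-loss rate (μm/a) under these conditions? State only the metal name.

copper

zinc: temperature factor f = -0.071·(16.6) = -1.1786
  sulphur-dioxide contribution → 1.692 μm/a
  chloride contribution → 6.575 μm/a
  total first-year rate 8.266 μm/a
copper: T>10 °C ⇒ hinge -0.080·(26.6−10) = -1.3280
  sulphur-dioxide contribution → 0.8269 μm/a
  chloride contribution → 3.65 μm/a
  ⇒ r_corr(copper) = 4.477 μm/a
Ordering by μm/a: zinc (8.27) > copper (4.48)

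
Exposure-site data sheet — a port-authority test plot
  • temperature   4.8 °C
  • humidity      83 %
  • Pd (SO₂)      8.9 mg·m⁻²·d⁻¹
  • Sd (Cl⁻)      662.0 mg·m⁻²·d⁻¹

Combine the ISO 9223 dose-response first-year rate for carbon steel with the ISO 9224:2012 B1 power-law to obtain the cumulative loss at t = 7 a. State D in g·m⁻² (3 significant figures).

carbon steel: temperature factor f = +0.150·(-5.2) = -0.7800
  sulphur-dioxide contribution → 13.3 μm/a
  chloride contribution → 107.3 μm/a
  total first-year rate 120.6 μm/a
Long-term exponent b (ISO 9224 Table 2, B1) = 0.523
  D(7) = 120.6 × 7^0.523 = 120.6 × 2.767 = 333.6 μm
  Mass loss = 333.6 μm × 7.85 g/cm³ = 2619 g·m⁻²

D(7) = 2.62e+03 g·m⁻²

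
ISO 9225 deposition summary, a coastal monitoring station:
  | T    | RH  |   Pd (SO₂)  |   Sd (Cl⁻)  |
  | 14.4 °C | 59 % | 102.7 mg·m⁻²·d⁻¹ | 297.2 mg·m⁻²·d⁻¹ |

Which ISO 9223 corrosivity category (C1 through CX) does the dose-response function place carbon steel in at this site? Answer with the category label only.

carbon steel: temperature factor f = -0.054·(4.4) = -0.2376
  SO₂ term: 1.77·102.7^0.52·exp(0.02·59-0.2376) = 50.5
  Cl⁻ term: 0.102·297.2^0.62·exp(0.033·59+0.04·14.4) = 43.41
  sum: 50.5 + 43.41 → r_corr = 93.91 μm/a
ISO 9223 Table 2 (carbon steel): 80 < 93.9 ≤ 200 μm/a ⇒ C5

C5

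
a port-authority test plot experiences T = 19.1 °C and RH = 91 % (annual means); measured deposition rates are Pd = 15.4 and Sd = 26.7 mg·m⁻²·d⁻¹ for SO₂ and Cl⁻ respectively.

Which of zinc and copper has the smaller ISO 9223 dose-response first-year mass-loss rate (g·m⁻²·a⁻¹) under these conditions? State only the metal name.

zinc

zinc: T>10 °C ⇒ hinge -0.071·(19.1−10) = -0.6461
  SO₂ term: 0.0129·15.4^0.44·exp(0.046·91-0.6461) = 1.481
  Cl⁻ term: 0.0175·26.7^0.57·exp(0.008·91+0.085·19.1) = 1.195
  sum: 1.481 + 1.195 → r_corr = 2.676 μm/a
  mass loss = 2.676 μm/a × 7.14 g/cm³ = 19.1 g·m⁻²·a⁻¹
copper: temperature factor f = -0.080·(9.1) = -0.7280
  SO₂ term: 0.0053·15.4^0.26·exp(0.059·91-0.7280) = 1.118
  Cl⁻ term: 0.01025·26.7^0.27·exp(0.036·91+0.049·19.1) = 1.679
  r_corr = 1.118 + 1.679 = 2.798 μm/a
  mass loss = 2.798 μm/a × 8.96 g/cm³ = 25.07 g·m⁻²·a⁻¹
Ordering by g·m⁻²·a⁻¹: copper (25.1) > zinc (19.1)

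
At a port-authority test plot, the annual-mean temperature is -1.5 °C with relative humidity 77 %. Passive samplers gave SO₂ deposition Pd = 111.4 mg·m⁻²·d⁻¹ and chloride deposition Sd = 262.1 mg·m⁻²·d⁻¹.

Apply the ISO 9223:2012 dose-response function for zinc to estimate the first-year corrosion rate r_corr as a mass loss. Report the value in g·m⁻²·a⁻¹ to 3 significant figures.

r_corr = 21.2 g·m⁻²·a⁻¹

zinc: f(T) = +0.038·(T−10) [T≤10 °C] = -0.4370
  Pd branch = 0.0129·Pd^0.44·e^(0.046·RH+f) = 2.289 μm/a
  Cl⁻ term: 0.0175·262.1^0.57·exp(0.008·77+0.085·-1.5) = 0.6819
  r_corr = 2.289 + 0.6819 = 2.971 μm/a
Convert to mass loss: 2.971 μm/a × 7.14 g/cm³ = 21.21 g·m⁻²·a⁻¹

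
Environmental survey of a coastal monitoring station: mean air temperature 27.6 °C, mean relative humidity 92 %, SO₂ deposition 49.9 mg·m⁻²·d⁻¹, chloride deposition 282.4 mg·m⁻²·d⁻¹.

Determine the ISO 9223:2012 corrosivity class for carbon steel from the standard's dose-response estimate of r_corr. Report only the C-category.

carbon steel: f(T) = -0.054·(T−10) [T>10 °C] = -0.9504
  SO₂ term: 1.77·49.9^0.52·exp(0.02·92-0.9504) = 32.91
  Sd branch = 0.102·Sd^0.62·e^(0.033·RH+0.04·T) = 211.9 μm/a
  sum: 32.91 + 211.9 → r_corr = 244.8 μm/a
245 μm/a falls in (200, 700] for carbon steel → category CX

CX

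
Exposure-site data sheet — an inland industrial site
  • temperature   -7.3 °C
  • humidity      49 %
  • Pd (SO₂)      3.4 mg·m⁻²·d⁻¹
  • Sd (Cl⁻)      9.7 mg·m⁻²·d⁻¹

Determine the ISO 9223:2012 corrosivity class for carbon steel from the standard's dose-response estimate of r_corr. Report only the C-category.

carbon steel: T≤10 °C ⇒ hinge +0.150·(-7.3−10) = -2.5950
  Pd branch = 1.77·Pd^0.52·e^(0.02·RH+f) = 0.6652 μm/a
  Sd branch = 0.102·Sd^0.62·e^(0.033·RH+0.04·T) = 1.57 μm/a
  sum: 0.6652 + 1.57 → r_corr = 2.235 μm/a
ISO 9223 Table 2 (carbon steel): 1.3 < 2.23 ≤ 25 μm/a ⇒ C2

C2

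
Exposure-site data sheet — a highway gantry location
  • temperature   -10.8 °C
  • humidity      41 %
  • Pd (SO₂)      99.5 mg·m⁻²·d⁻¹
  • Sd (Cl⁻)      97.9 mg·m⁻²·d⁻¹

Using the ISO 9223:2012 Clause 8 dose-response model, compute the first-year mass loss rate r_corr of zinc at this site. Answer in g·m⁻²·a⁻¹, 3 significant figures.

zinc: temperature factor f = +0.038·(-20.8) = -0.7904
  sulphur-dioxide contribution → 0.292 μm/a
  chloride contribution → 0.1323 μm/a
  total first-year rate 0.4243 μm/a
Convert to mass loss: 0.4243 μm/a × 7.14 g/cm³ = 3.03 g·m⁻²·a⁻¹

r_corr = 3.03 g·m⁻²·a⁻¹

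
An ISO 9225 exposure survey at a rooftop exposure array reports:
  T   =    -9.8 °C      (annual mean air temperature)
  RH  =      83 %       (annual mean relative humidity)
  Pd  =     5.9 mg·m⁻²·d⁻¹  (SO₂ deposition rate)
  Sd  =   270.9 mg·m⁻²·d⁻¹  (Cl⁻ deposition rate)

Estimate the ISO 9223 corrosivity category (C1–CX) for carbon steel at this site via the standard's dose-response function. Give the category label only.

C3

carbon steel: temperature factor f = +0.150·(-19.8) = -2.9700
  sulphur-dioxide contribution → 1.202 μm/a
  chloride contribution → 34.37 μm/a
  ⇒ r_corr(carbon steel) = 35.58 μm/a
35.6 μm/a falls in (25, 50] for carbon steel → category C3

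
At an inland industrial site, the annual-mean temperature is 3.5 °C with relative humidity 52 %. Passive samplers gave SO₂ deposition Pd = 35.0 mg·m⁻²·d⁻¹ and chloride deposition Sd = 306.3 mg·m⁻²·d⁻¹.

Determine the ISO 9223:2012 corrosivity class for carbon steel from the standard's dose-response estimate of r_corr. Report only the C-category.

C3

carbon steel: temperature factor f = +0.150·(-6.5) = -0.9750
  SO₂ term: 1.77·35.0^0.52·exp(0.02·52-0.9750) = 12
  Cl⁻ term: 0.102·306.3^0.62·exp(0.033·52+0.04·3.5) = 22.7
  r_corr = 12 + 22.7 = 34.7 μm/a
Category bounds: 25…50 μm/a bracket r_corr ⇒ C3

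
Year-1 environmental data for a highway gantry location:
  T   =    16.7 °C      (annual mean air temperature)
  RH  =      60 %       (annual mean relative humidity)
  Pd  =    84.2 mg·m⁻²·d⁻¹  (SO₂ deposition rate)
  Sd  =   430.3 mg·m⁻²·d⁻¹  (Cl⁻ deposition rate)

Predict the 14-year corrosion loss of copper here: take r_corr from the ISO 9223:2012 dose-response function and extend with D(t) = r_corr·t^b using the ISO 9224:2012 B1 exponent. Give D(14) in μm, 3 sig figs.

copper: f(T) = -0.080·(T−10) [T>10 °C] = -0.5360
  Pd branch = 0.0053·Pd^0.26·e^(0.059·RH+f) = 0.3384 μm/a
  Cl⁻ term: 0.01025·430.3^0.27·exp(0.036·60+0.049·16.7) = 1.036
  r_corr = 0.3384 + 1.036 = 1.374 μm/a
ISO 9224: D(t) = r_corr · t^b with b = 0.667 (copper, B1)
  D(14) = 1.374 × 14^0.667 = 1.374 × 5.814 = 7.99 μm

D(14) = 7.99 μm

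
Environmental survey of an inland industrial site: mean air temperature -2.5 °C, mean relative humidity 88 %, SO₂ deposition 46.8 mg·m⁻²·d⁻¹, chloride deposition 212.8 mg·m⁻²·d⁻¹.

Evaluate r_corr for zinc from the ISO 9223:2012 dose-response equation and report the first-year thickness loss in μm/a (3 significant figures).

zinc: T≤10 °C ⇒ hinge +0.038·(-2.5−10) = -0.4750
  Pd branch = 0.0129·Pd^0.44·e^(0.046·RH+f) = 2.496 μm/a
  Cl⁻ term: 0.0175·212.8^0.57·exp(0.008·88+0.085·-2.5) = 0.6073
  sum: 2.496 + 0.6073 → r_corr = 3.103 μm/a

r_corr = 3.10 μm/a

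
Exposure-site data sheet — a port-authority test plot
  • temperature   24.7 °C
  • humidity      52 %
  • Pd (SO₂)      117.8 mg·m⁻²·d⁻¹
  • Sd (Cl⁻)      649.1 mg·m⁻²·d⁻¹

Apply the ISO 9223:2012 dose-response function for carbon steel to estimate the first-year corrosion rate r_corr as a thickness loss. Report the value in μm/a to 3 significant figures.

carbon steel: T>10 °C ⇒ hinge -0.054·(24.7−10) = -0.7938
  sulphur-dioxide contribution → 27.03 μm/a
  chloride contribution → 84.44 μm/a
  ⇒ r_corr(carbon steel) = 111.5 μm/a

r_corr = 111 μm/a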